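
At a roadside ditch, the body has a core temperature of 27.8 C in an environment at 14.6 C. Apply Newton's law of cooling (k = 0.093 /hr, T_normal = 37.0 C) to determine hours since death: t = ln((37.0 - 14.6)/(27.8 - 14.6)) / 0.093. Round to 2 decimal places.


Using Newton's law of cooling:
t = ln((T_normal - T_ambient) / (T_body - T_ambient)) / k
T_normal - T_ambient = 22.4
T_body - T_ambient = 13.2
Ratio = 1.69697
ln(ratio) = 0.528844
t = 0.528844 / 0.093 = 5.69 hours

5.69


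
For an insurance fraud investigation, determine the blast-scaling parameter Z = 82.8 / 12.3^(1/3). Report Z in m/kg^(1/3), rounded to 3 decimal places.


Scaled distance calculation:
W^(1/3) = 12.3^(1/3) = 2.30835
Z = R / W^(1/3) = 82.8 / 2.30835
Z = 35.870 m/kg^(1/3)

35.870


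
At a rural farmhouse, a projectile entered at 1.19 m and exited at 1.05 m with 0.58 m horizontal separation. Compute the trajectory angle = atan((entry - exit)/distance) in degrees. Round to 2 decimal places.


Bullet trajectory angle:
Height difference = 1.19 - 1.05 = 0.14 m
angle = atan(0.14 / 0.58)
angle = atan(0.241379)
angle = 13.57 degrees

13.57


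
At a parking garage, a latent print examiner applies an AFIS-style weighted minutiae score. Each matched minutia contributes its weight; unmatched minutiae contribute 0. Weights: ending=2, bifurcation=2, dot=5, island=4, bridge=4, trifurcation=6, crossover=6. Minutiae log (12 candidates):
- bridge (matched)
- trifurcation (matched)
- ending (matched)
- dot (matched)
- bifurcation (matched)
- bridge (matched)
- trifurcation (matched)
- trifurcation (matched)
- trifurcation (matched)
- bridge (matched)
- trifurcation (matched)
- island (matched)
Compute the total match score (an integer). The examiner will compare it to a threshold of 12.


Weighted minutiae match score:
  bridge: matched, +4 (running total 4)
  trifurcation: matched, +6 (running total 10)
  ending: matched, +2 (running total 12)
  dot: matched, +5 (running total 17)
  bifurcation: matched, +2 (running total 19)
  bridge: matched, +4 (running total 23)
  trifurcation: matched, +6 (running total 29)
  trifurcation: matched, +6 (running total 35)
  trifurcation: matched, +6 (running total 41)
  bridge: matched, +4 (running total 45)
  trifurcation: matched, +6 (running total 51)
  island: matched, +4 (running total 55)
Total score = 55
Threshold = 12; verdict = identification

55


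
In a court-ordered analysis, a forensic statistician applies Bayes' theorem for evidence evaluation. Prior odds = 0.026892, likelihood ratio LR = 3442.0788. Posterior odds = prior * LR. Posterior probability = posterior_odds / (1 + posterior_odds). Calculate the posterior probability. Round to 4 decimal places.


Bayesian evidence evaluation:
Posterior odds = prior_odds * LR = 0.026892 * 3442.0788 = 92.56438
Posterior probability = posterior_odds / (1 + posterior_odds)
= 92.56438 / (1 + 92.56438)
= 92.56438 / 93.56438
= 0.9893

0.9893


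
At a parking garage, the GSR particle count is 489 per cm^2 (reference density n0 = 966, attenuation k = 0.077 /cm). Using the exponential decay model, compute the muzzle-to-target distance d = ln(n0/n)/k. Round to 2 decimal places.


GSR distance calculation:
n0/n = 966 / 489 = 1.97546
ln(n0/n) = 0.680801
d = 0.680801 / 0.077 = 8.84 cm

8.84


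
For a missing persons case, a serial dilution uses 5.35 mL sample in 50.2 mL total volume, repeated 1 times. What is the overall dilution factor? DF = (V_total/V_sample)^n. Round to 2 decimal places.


Dilution factor calculation:
Single dilution = V_total / V_sample = 50.2 / 5.35 ≈ 9.383178
Number of dilutions = 1
Total DF = (50.2 / 5.35)^1 (full precision, rounded at the end) = 9.38

9.38


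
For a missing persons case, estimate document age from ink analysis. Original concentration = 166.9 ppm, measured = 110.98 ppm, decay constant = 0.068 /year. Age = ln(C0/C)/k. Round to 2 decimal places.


Document age estimation:
C0/C = 166.9 / 110.98 = 1.503875
ln(C0/C) = 0.408045
t = 0.408045 / 0.068 = 6.00 years

6.00


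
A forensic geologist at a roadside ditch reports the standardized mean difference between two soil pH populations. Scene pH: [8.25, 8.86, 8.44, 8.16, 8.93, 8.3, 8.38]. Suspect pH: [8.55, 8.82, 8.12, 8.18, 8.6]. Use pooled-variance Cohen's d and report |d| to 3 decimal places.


Pooled-variance Cohen's d for soil pH comparison:
Scene mean = 59.32 / 7 = 8.474286
Suspect mean = 42.27 / 5 = 8.454
Scene sample variance s_s^2 = 0.090995
Suspect sample variance s_c^2 = 0.08778
Pooled variance = ((n_s-1)*s_s^2 + (n_c-1)*s_c^2) / (n_s + n_c - 2) = 0.089709
Pooled SD = sqrt(0.089709) = 0.299515
Mean difference = 0.020286
|d| = |0.020286| / 0.299515 = 0.068

0.068


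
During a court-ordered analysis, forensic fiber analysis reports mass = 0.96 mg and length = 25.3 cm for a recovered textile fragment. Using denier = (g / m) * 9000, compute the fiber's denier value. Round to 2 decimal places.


Denier calculation:
Mass in grams = 0.96 mg / 1000 = 0.00096 g
Length in meters = 25.3 cm / 100 = 0.253 m
Linear density = mass / length = 0.00096 / 0.253 = 0.00379447 g/m
Denier = (g/m) * 9000 = 0.00379447 * 9000 = 34.15

34.15


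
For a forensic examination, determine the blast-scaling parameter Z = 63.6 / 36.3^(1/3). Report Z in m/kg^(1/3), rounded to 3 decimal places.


Scaled distance calculation:
W^(1/3) = 36.3^(1/3) = 3.311074
Z = R / W^(1/3) = 63.6 / 3.311074
Z = 19.208 m/kg^(1/3)

19.208


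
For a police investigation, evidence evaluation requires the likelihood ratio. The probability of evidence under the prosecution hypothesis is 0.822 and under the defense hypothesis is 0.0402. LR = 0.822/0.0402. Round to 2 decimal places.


Likelihood ratio calculation:
LR = P(E|Hp) / P(E|Hd)
LR = 0.822 / 0.0402
LR = 20.45

20.45


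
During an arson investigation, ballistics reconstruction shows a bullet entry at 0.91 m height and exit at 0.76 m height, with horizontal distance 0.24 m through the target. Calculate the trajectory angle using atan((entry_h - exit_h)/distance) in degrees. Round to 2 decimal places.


Bullet trajectory angle:
Height difference = 0.91 - 0.76 = 0.15 m
angle = atan(0.15 / 0.24)
angle = atan(0.625)
angle = 32.01 degrees

32.01


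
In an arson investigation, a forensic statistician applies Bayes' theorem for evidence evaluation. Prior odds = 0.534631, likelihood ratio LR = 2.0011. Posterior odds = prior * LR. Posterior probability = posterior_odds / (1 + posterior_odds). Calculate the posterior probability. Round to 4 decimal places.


Bayesian evidence evaluation:
Posterior odds = prior_odds * LR = 0.534631 * 2.0011 = 1.06985
Posterior probability = posterior_odds / (1 + posterior_odds)
= 1.06985 / (1 + 1.06985)
= 1.06985 / 2.06985
= 0.5169

0.5169


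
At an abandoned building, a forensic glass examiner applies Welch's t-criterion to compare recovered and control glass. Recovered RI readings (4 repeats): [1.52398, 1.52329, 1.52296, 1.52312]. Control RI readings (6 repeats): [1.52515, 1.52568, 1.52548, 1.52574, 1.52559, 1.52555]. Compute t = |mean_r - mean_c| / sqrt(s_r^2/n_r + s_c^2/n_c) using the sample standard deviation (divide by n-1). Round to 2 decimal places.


Welch's t-criterion for glass RI comparison:
Recovered mean = sum / n_r = 6.09335 / 4 = 1.5233375
Control mean = sum / n_c = 9.15319 / 6 = 1.5255317
Recovered sample variance s_r^2 = 2.01625e-07
Control sample variance s_c^2 = 4.34967e-08
Welch SE (unpooled) = sqrt(s_r^2/n_r + s_c^2/n_c) = sqrt(5.04062e-08 + 7.24944e-09) = sqrt(5.76556e-08) = 0.000240116
|mean_r - mean_c| = 0.00219417
t = 0.00219417 / 0.000240116 = 9.14

9.14


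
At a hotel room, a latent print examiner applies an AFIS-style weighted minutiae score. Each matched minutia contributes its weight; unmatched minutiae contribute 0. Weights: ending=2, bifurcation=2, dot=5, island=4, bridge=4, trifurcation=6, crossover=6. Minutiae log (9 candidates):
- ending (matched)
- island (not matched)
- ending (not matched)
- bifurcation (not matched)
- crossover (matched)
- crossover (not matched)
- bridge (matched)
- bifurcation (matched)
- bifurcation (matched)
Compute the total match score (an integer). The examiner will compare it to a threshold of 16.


Weighted minutiae match score:
  ending: matched, +2 (running total 2)
  island: not matched, +0
  ending: not matched, +0
  bifurcation: not matched, +0
  crossover: matched, +6 (running total 8)
  crossover: not matched, +0
  bridge: matched, +4 (running total 12)
  bifurcation: matched, +2 (running total 14)
  bifurcation: matched, +2 (running total 16)
Total score = 16
Threshold = 16; verdict = identification

16


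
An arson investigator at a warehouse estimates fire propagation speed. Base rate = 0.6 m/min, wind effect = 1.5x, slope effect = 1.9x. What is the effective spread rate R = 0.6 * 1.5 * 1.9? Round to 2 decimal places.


Fire spread rate calculation:
R = R0 * wind_factor * slope_factor
= 0.6 * 1.5 * 1.9
= 0.9 * 1.9
= 1.71 m/min

1.71


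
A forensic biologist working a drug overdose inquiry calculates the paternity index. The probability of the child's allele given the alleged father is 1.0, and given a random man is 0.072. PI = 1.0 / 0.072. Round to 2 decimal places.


Paternity Index calculation:
PI = P(allele|father) / P(allele|random)
PI = 1.0 / 0.072
PI = 13.89

13.89


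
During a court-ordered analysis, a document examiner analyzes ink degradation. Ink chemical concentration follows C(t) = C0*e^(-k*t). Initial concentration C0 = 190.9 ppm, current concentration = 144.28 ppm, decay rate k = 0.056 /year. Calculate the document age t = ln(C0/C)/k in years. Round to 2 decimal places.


Document age estimation:
C0/C = 190.9 / 144.28 = 1.323122
ln(C0/C) = 0.279994
t = 0.279994 / 0.056 = 5.00 years

5.00


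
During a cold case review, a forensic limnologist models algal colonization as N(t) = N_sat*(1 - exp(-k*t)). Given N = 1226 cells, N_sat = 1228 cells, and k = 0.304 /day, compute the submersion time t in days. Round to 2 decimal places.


PMSI from diatom colonization curve:
N / N_sat = 1226 / 1228 = 0.998371
1 - N/N_sat = 0.001629
ln(1 - N/N_sat) = -6.419789
t = -ln(1 - N/N_sat) / k = -(-6.419789) / 0.304 = 21.12 days

21.12


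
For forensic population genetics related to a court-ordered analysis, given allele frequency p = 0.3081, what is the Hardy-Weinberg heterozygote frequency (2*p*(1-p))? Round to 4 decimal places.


Hardy-Weinberg heterozygote frequency:
q = 1 - p = 1 - 0.3081 = 0.6919
2pq = 2 * 0.3081 * 0.6919 = 0.4263

0.4263


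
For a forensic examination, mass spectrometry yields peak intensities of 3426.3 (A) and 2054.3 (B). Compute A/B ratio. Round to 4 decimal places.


Spectral peak ratio:
Peak A = 3426.3 counts
Peak B = 2054.3 counts
Ratio = 3426.3 / 2054.3 = 1.6679

1.6679


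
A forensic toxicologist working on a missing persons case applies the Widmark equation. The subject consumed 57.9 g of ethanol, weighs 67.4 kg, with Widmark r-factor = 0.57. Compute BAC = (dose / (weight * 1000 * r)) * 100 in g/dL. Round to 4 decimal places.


Applying the Widmark formula:
BAC = (dose_g / (body_wt * 1000 * r)) * 100
Denominator = 67.4 * 1000 * 0.57 = 38418
BAC = (57.9 / 38418) * 100
BAC = 0.1507 g/dL

0.1507


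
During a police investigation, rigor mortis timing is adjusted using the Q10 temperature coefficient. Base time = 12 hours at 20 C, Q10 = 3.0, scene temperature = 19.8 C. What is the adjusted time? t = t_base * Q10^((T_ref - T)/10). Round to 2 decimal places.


Rigor mortis time adjustment:
Exponent = (T_ref - T_actual) / 10 = (20 - 19.8) / 10 = 0.02
Q10 factor = 3.0^0.02 = 1.02222
t_adjusted = 12 * 1.02222 = 12.27 hours

12.27


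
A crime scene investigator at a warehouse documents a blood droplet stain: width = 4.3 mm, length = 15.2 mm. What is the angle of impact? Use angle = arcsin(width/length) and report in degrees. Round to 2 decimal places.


Blood spatter impact angle calculation:
width / length = 4.3 / 15.2 = 0.282895
angle = arcsin(0.282895)
angle = 16.43 degrees

16.43


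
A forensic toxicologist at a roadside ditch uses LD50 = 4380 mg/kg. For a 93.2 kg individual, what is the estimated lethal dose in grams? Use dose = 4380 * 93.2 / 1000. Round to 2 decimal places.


Lethal dose calculation:
Lethal dose = LD50 * body_weight / 1000
= 4380 * 93.2 / 1000
= 408216 / 1000
= 408.22 g

408.22


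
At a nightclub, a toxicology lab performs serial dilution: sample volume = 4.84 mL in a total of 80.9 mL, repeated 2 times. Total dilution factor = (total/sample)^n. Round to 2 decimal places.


Dilution factor calculation:
Single dilution = V_total / V_sample = 80.9 / 4.84 ≈ 16.714876
Number of dilutions = 2
Total DF = (80.9 / 4.84)^2 (full precision, rounded at the end) = 279.39

279.39


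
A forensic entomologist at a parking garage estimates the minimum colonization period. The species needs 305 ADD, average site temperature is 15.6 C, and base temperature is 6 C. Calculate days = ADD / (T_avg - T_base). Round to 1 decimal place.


Insect development time:
Effective temperature = avg_temp - T_base = 15.6 - 6 = 9.6 C
Days = ADD / effective_temp = 305 / 9.6 = 31.8 days

31.8


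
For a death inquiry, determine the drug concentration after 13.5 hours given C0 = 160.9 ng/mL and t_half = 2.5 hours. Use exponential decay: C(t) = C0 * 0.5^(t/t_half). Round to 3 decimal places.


Drug concentration decay:
Number of half-lives = t / t_half = 13.5 / 2.5 = 5.4
Decay factor = 0.5^5.4 = 0.02368307
C(t) = 160.9 * 0.02368307 = 3.811 ng/mL

3.811


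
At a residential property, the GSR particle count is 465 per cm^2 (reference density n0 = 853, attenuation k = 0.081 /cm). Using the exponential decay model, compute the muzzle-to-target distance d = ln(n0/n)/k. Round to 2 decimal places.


GSR distance calculation:
n0/n = 853 / 465 = 1.834409
ln(n0/n) = 0.606722
d = 0.606722 / 0.081 = 7.49 cm

7.49


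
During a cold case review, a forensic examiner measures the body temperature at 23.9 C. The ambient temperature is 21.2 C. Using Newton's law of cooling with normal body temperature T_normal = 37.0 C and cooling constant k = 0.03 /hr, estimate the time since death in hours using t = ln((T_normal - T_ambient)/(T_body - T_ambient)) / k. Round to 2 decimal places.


Using Newton's law of cooling:
t = ln((T_normal - T_ambient) / (T_body - T_ambient)) / k
T_normal - T_ambient = 15.8
T_body - T_ambient = 2.7
Ratio = 5.851852
ln(ratio) = 1.766758
t = 1.766758 / 0.03 = 58.89 hours

58.89


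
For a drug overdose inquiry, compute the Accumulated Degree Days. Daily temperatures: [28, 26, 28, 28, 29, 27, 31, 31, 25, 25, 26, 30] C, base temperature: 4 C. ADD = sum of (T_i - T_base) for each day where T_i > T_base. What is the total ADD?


Computing ADD day by day:
Day 1: max(0, 28 - 4) = 24
Day 2: max(0, 26 - 4) = 22
Day 3: max(0, 28 - 4) = 24
Day 4: max(0, 28 - 4) = 24
Day 5: max(0, 29 - 4) = 25
Day 6: max(0, 27 - 4) = 23
Day 7: max(0, 31 - 4) = 27
Day 8: max(0, 31 - 4) = 27
Day 9: max(0, 25 - 4) = 21
Day 10: max(0, 25 - 4) = 21
Day 11: max(0, 26 - 4) = 22
Day 12: max(0, 30 - 4) = 26
Total ADD = 286

286


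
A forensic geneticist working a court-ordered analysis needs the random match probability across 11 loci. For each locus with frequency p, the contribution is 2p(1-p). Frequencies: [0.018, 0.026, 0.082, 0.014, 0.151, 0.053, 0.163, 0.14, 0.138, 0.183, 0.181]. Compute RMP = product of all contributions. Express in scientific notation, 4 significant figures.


Computing RMP for 11 loci:
Locus 1: 2 * 0.018 * 0.982 = 0.035352
Locus 2: 2 * 0.026 * 0.974 = 0.050648
Locus 3: 2 * 0.082 * 0.918 = 0.150552
Locus 4: 2 * 0.014 * 0.986 = 0.027608
Locus 5: 2 * 0.151 * 0.849 = 0.256398
Locus 6: 2 * 0.053 * 0.947 = 0.100382
Locus 7: 2 * 0.163 * 0.837 = 0.272862
Locus 8: 2 * 0.14 * 0.86 = 0.2408
Locus 9: 2 * 0.138 * 0.862 = 0.237912
Locus 10: 2 * 0.183 * 0.817 = 0.299022
Locus 11: 2 * 0.181 * 0.819 = 0.296478
RMP = 2.654e-10

2.654e-10


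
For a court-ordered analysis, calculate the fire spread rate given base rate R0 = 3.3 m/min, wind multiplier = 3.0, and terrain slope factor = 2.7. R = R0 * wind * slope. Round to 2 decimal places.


Fire spread rate calculation:
R = R0 * wind_factor * slope_factor
= 3.3 * 3.0 * 2.7
= 9.9 * 2.7
= 26.73 m/min

26.73


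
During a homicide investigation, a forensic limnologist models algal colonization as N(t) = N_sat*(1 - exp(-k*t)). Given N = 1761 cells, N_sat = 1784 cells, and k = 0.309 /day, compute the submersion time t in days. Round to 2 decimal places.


PMSI from diatom colonization curve:
N / N_sat = 1761 / 1784 = 0.987108
1 - N/N_sat = 0.012892
ln(1 - N/N_sat) = -4.351148
t = -ln(1 - N/N_sat) / k = -(-4.351148) / 0.309 = 14.08 days

14.08


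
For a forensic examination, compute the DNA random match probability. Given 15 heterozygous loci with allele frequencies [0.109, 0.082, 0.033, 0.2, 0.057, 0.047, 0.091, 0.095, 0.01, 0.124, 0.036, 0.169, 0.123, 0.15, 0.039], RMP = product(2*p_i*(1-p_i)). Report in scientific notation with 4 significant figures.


Computing RMP for 15 loci:
Locus 1: 2 * 0.109 * 0.891 = 0.194238
Locus 2: 2 * 0.082 * 0.918 = 0.150552
Locus 3: 2 * 0.033 * 0.967 = 0.063822
Locus 4: 2 * 0.2 * 0.8 = 0.32
Locus 5: 2 * 0.057 * 0.943 = 0.107502
Locus 6: 2 * 0.047 * 0.953 = 0.089582
Locus 7: 2 * 0.091 * 0.909 = 0.165438
Locus 8: 2 * 0.095 * 0.905 = 0.17195
Locus 9: 2 * 0.01 * 0.99 = 0.0198
Locus 10: 2 * 0.124 * 0.876 = 0.217248
Locus 11: 2 * 0.036 * 0.964 = 0.069408
Locus 12: 2 * 0.169 * 0.831 = 0.280878
Locus 13: 2 * 0.123 * 0.877 = 0.215742
Locus 14: 2 * 0.15 * 0.85 = 0.255
Locus 15: 2 * 0.039 * 0.961 = 0.074958
RMP = 5.658e-14

5.658e-14


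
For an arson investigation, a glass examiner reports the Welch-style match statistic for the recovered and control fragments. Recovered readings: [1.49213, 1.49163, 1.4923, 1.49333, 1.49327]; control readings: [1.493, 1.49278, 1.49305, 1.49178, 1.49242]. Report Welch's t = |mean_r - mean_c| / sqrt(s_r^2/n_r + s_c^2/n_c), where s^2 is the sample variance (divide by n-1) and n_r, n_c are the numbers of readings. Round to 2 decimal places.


Welch's t-criterion for glass RI comparison:
Recovered mean = sum / n_r = 7.46266 / 5 = 1.492532
Control mean = sum / n_c = 7.46303 / 5 = 1.492606
Recovered sample variance s_r^2 = 5.5262e-07
Control sample variance s_c^2 = 2.7488e-07
Welch SE (unpooled) = sqrt(s_r^2/n_r + s_c^2/n_c) = sqrt(1.10524e-07 + 5.4976e-08) = sqrt(1.655e-07) = 0.000406817
|mean_r - mean_c| = 7.4e-05
t = 7.4e-05 / 0.000406817 = 0.18

0.18


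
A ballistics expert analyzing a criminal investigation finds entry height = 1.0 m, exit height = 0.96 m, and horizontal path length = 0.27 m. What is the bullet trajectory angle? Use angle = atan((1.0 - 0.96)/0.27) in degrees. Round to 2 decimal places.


Bullet trajectory angle:
Height difference = 1.0 - 0.96 = 0.04 m
angle = atan(0.04 / 0.27)
angle = atan(0.148148)
angle = 8.43 degrees

8.43


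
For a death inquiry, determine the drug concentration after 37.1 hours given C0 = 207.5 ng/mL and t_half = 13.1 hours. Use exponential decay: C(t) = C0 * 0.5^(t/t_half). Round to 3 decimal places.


Drug concentration decay:
Number of half-lives = t / t_half = 37.1 / 13.1 = 2.832061
Decay factor = 0.5^2.832061 = 0.14043155
C(t) = 207.5 * 0.14043155 = 29.140 ng/mL

29.140


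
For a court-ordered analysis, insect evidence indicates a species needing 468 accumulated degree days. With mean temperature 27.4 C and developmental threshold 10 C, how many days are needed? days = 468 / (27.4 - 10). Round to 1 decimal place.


Insect development time:
Effective temperature = avg_temp - T_base = 27.4 - 10 = 17.4 C
Days = ADD / effective_temp = 468 / 17.4 = 26.9 days

26.9


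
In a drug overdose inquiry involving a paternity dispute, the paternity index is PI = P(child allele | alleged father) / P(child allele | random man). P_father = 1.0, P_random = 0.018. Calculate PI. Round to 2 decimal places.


Paternity Index calculation:
PI = P(allele|father) / P(allele|random)
PI = 1.0 / 0.018
PI = 55.56

55.56


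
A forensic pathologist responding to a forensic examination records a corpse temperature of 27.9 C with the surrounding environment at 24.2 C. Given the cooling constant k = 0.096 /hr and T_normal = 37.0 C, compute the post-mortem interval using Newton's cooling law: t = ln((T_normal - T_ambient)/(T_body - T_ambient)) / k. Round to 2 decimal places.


Using Newton's law of cooling:
t = ln((T_normal - T_ambient) / (T_body - T_ambient)) / k
T_normal - T_ambient = 12.8
T_body - T_ambient = 3.7
Ratio = 3.459459
ln(ratio) = 1.241112
t = 1.241112 / 0.096 = 12.93 hours

12.93


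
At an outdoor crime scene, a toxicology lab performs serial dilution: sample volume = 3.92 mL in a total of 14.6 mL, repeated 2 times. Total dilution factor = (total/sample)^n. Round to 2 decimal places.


Dilution factor calculation:
Single dilution = V_total / V_sample = 14.6 / 3.92 ≈ 3.72449
Number of dilutions = 2
Total DF = (14.6 / 3.92)^2 (full precision, rounded at the end) = 13.87

13.87


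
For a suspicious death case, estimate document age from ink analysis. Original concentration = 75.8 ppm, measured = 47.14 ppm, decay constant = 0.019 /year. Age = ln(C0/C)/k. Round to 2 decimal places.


Document age estimation:
C0/C = 75.8 / 47.14 = 1.607976
ln(C0/C) = 0.474976
t = 0.474976 / 0.019 = 25.00 years

25.00


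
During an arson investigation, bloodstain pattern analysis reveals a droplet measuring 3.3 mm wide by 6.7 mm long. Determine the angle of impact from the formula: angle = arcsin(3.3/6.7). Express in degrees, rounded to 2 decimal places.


Blood spatter impact angle calculation:
width / length = 3.3 / 6.7 = 0.492537
angle = arcsin(0.492537)
angle = 29.51 degrees

29.51


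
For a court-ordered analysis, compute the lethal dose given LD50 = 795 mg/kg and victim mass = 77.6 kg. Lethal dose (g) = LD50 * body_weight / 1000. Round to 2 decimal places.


Lethal dose calculation:
Lethal dose = LD50 * body_weight / 1000
= 795 * 77.6 / 1000
= 61692 / 1000
= 61.69 g

61.69


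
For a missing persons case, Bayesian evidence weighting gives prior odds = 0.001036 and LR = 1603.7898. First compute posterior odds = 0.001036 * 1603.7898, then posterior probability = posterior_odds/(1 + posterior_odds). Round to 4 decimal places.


Bayesian evidence evaluation:
Posterior odds = prior_odds * LR = 0.001036 * 1603.7898 = 1.661526
Posterior probability = posterior_odds / (1 + posterior_odds)
= 1.661526 / (1 + 1.661526)
= 1.661526 / 2.661526
= 0.6243

0.6243


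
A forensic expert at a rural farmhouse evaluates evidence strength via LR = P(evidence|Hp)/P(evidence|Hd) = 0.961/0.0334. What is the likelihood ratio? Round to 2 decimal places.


Likelihood ratio calculation:
LR = P(E|Hp) / P(E|Hd)
LR = 0.961 / 0.0334
LR = 28.77

28.77


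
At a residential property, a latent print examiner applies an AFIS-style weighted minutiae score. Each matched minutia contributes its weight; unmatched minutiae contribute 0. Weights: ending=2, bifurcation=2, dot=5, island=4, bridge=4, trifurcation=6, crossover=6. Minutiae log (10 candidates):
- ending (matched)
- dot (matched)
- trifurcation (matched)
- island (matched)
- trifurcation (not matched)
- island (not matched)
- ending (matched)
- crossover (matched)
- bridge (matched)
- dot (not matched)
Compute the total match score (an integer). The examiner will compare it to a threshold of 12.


Weighted minutiae match score:
  ending: matched, +2 (running total 2)
  dot: matched, +5 (running total 7)
  trifurcation: matched, +6 (running total 13)
  island: matched, +4 (running total 17)
  trifurcation: not matched, +0
  island: not matched, +0
  ending: matched, +2 (running total 19)
  crossover: matched, +6 (running total 25)
  bridge: matched, +4 (running total 29)
  dot: not matched, +0
Total score = 29
Threshold = 12; verdict = identification

29


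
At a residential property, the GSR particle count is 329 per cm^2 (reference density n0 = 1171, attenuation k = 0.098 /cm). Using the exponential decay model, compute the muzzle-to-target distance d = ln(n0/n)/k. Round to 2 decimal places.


GSR distance calculation:
n0/n = 1171 / 329 = 3.559271
ln(n0/n) = 1.269556
d = 1.269556 / 0.098 = 12.95 cm

12.95


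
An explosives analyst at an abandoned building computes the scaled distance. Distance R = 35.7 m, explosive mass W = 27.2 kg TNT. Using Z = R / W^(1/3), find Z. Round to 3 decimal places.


Scaled distance calculation:
W^(1/3) = 27.2^(1/3) = 3.007389
Z = R / W^(1/3) = 35.7 / 3.007389
Z = 11.871 m/kg^(1/3)

11.871


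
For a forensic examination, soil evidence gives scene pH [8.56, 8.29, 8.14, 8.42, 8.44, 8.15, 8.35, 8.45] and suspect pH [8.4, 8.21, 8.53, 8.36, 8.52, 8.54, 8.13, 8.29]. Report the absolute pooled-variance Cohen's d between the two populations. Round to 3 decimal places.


Pooled-variance Cohen's d for soil pH comparison:
Scene mean = 66.8 / 8 = 8.35
Suspect mean = 66.98 / 8 = 8.3725
Scene sample variance s_s^2 = 0.022114
Suspect sample variance s_c^2 = 0.023936
Pooled variance = ((n_s-1)*s_s^2 + (n_c-1)*s_c^2) / (n_s + n_c - 2) = 0.023025
Pooled SD = sqrt(0.023025) = 0.15174
Mean difference = -0.0225
|d| = |-0.0225| / 0.15174 = 0.148

0.148


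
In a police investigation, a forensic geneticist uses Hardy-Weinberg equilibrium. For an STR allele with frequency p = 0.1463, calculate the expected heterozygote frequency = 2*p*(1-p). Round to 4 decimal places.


Hardy-Weinberg heterozygote frequency:
q = 1 - p = 1 - 0.1463 = 0.8537
2pq = 2 * 0.1463 * 0.8537 = 0.2498

0.2498


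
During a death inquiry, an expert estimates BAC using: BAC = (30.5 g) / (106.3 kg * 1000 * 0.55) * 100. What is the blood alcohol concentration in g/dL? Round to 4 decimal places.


Applying the Widmark formula:
BAC = (dose_g / (body_wt * 1000 * r)) * 100
Denominator = 106.3 * 1000 * 0.55 = 58465
BAC = (30.5 / 58465) * 100
BAC = 0.0522 g/dL

0.0522


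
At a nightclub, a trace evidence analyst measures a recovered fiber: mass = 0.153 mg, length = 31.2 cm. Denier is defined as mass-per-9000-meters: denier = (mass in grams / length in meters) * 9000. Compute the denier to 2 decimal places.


Denier calculation:
Mass in grams = 0.153 mg / 1000 = 0.000153 g
Length in meters = 31.2 cm / 100 = 0.312 m
Linear density = mass / length = 0.000153 / 0.312 = 0.00049038 g/m
Denier = (g/m) * 9000 = 0.00049038 * 9000 = 4.41

4.41


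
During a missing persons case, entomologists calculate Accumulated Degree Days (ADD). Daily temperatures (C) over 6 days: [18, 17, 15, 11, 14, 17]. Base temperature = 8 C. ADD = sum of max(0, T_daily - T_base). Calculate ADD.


Computing ADD day by day:
Day 1: max(0, 18 - 8) = 10
Day 2: max(0, 17 - 8) = 9
Day 3: max(0, 15 - 8) = 7
Day 4: max(0, 11 - 8) = 3
Day 5: max(0, 14 - 8) = 6
Day 6: max(0, 17 - 8) = 9
Total ADD = 44

44


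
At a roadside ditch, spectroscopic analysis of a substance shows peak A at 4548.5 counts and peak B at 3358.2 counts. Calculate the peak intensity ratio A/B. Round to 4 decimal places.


Spectral peak ratio:
Peak A = 4548.5 counts
Peak B = 3358.2 counts
Ratio = 4548.5 / 3358.2 = 1.3544

1.3544


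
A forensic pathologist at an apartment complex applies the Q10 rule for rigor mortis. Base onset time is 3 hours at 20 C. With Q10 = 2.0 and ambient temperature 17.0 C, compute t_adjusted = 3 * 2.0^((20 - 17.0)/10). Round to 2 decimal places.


Rigor mortis time adjustment:
Exponent = (T_ref - T_actual) / 10 = (20 - 17.0) / 10 = 0.3
Q10 factor = 2.0^0.3 = 1.23114
t_adjusted = 3 * 1.23114 = 3.69 hours

3.69


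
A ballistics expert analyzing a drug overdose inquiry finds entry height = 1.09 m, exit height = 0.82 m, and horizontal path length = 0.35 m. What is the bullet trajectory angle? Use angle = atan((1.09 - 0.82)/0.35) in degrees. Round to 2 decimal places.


Bullet trajectory angle:
Height difference = 1.09 - 0.82 = 0.27 m
angle = atan(0.27 / 0.35)
angle = atan(0.771429)
angle = 37.65 degrees

37.65


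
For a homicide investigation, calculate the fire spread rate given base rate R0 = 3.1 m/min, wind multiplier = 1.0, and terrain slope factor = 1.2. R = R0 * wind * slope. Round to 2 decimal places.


Fire spread rate calculation:
R = R0 * wind_factor * slope_factor
= 3.1 * 1.0 * 1.2
= 3.1 * 1.2
= 3.72 m/min

3.72


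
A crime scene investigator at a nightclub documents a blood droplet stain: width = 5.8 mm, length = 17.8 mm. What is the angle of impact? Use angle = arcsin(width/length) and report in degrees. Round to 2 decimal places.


Blood spatter impact angle calculation:
width / length = 5.8 / 17.8 = 0.325843
angle = arcsin(0.325843)
angle = 19.02 degrees

19.02


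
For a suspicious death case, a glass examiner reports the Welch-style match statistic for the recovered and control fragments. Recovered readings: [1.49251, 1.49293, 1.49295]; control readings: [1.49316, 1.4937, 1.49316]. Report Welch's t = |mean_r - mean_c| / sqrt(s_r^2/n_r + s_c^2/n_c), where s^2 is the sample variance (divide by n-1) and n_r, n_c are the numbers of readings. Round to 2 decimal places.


Welch's t-criterion for glass RI comparison:
Recovered mean = sum / n_r = 4.47839 / 3 = 1.4927967
Control mean = sum / n_c = 4.48002 / 3 = 1.49334
Recovered sample variance s_r^2 = 6.17333e-08
Control sample variance s_c^2 = 9.72e-08
Welch SE (unpooled) = sqrt(s_r^2/n_r + s_c^2/n_c) = sqrt(2.05778e-08 + 3.24e-08) = sqrt(5.29778e-08) = 0.000230169
|mean_r - mean_c| = 0.000543333
t = 0.000543333 / 0.000230169 = 2.36

2.36


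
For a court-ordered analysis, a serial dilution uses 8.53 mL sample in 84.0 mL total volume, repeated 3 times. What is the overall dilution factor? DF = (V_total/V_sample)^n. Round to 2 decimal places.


Dilution factor calculation:
Single dilution = V_total / V_sample = 84.0 / 8.53 ≈ 9.847597
Number of dilutions = 3
Total DF = (84.0 / 8.53)^3 (full precision, rounded at the end) = 954.97

954.97


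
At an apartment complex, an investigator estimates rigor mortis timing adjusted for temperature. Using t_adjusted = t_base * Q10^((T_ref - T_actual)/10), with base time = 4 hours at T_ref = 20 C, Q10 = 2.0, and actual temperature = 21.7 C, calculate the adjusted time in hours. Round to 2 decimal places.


Rigor mortis time adjustment:
Exponent = (T_ref - T_actual) / 10 = (20 - 21.7) / 10 = -0.17
Q10 factor = 2.0^-0.17 = 0.88884
t_adjusted = 4 * 0.88884 = 3.56 hours

3.56


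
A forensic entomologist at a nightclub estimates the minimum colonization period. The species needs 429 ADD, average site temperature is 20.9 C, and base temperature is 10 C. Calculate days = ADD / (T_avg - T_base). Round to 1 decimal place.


Insect development time:
Effective temperature = avg_temp - T_base = 20.9 - 10 = 10.9 C
Days = ADD / effective_temp = 429 / 10.9 = 39.4 days

39.4


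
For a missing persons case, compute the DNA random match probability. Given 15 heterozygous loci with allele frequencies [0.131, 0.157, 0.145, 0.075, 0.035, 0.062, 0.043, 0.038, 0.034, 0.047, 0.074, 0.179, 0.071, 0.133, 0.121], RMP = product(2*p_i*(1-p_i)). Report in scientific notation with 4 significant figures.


Computing RMP for 15 loci:
Locus 1: 2 * 0.131 * 0.869 = 0.227678
Locus 2: 2 * 0.157 * 0.843 = 0.264702
Locus 3: 2 * 0.145 * 0.855 = 0.24795
Locus 4: 2 * 0.075 * 0.925 = 0.13875
Locus 5: 2 * 0.035 * 0.965 = 0.06755
Locus 6: 2 * 0.062 * 0.938 = 0.116312
Locus 7: 2 * 0.043 * 0.957 = 0.082302
Locus 8: 2 * 0.038 * 0.962 = 0.073112
Locus 9: 2 * 0.034 * 0.966 = 0.065688
Locus 10: 2 * 0.047 * 0.953 = 0.089582
Locus 11: 2 * 0.074 * 0.926 = 0.137048
Locus 12: 2 * 0.179 * 0.821 = 0.293918
Locus 13: 2 * 0.071 * 0.929 = 0.131918
Locus 14: 2 * 0.133 * 0.867 = 0.230622
Locus 15: 2 * 0.121 * 0.879 = 0.212718
RMP = 1.504e-13

1.504e-13


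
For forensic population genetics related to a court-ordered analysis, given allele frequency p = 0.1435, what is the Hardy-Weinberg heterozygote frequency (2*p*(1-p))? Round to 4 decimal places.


Hardy-Weinberg heterozygote frequency:
q = 1 - p = 1 - 0.1435 = 0.8565
2pq = 2 * 0.1435 * 0.8565 = 0.2458

0.2458


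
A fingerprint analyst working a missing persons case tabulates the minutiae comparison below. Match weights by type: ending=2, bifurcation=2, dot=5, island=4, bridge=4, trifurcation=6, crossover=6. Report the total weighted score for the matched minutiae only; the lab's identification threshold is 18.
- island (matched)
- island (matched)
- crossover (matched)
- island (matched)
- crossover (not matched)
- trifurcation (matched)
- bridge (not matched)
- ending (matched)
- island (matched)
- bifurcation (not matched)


Weighted minutiae match score:
  island: matched, +4 (running total 4)
  island: matched, +4 (running total 8)
  crossover: matched, +6 (running total 14)
  island: matched, +4 (running total 18)
  crossover: not matched, +0
  trifurcation: matched, +6 (running total 24)
  bridge: not matched, +0
  ending: matched, +2 (running total 26)
  island: matched, +4 (running total 30)
  bifurcation: not matched, +0
Total score = 30
Threshold = 18; verdict = identification

30


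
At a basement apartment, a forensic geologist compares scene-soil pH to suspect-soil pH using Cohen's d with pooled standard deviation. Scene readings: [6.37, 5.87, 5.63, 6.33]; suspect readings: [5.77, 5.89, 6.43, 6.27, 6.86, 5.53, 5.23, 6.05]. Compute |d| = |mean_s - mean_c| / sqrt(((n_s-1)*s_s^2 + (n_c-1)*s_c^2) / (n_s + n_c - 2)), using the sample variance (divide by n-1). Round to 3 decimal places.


Pooled-variance Cohen's d for soil pH comparison:
Scene mean = 24.2 / 4 = 6.05
Suspect mean = 48.03 / 8 = 6.00375
Scene sample variance s_s^2 = 0.129867
Suspect sample variance s_c^2 = 0.26837
Pooled variance = ((n_s-1)*s_s^2 + (n_c-1)*s_c^2) / (n_s + n_c - 2) = 0.226819
Pooled SD = sqrt(0.226819) = 0.476255
Mean difference = 0.04625
|d| = |0.04625| / 0.476255 = 0.097

0.097


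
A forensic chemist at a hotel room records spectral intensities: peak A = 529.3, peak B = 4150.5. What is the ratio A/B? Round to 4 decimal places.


Spectral peak ratio:
Peak A = 529.3 counts
Peak B = 4150.5 counts
Ratio = 529.3 / 4150.5 = 0.1275

0.1275


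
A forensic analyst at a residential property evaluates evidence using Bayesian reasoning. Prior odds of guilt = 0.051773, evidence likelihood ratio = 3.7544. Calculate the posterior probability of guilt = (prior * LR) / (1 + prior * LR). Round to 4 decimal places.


Bayesian evidence evaluation:
Posterior odds = prior_odds * LR = 0.051773 * 3.7544 = 0.1943766
Posterior probability = posterior_odds / (1 + posterior_odds)
= 0.1943766 / (1 + 0.1943766)
= 0.1943766 / 1.1943766
= 0.1627

0.1627


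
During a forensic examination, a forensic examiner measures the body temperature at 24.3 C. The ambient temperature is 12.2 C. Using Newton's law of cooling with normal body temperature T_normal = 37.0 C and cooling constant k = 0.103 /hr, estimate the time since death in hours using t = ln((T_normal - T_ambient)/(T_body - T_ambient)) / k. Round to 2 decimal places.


Using Newton's law of cooling:
t = ln((T_normal - T_ambient) / (T_body - T_ambient)) / k
T_normal - T_ambient = 24.8
T_body - T_ambient = 12.1
Ratio = 2.049587
ln(ratio) = 0.717638
t = 0.717638 / 0.103 = 6.97 hours

6.97


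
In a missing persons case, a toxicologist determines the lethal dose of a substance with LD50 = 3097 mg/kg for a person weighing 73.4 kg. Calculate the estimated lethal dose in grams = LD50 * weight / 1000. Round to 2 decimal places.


Lethal dose calculation:
Lethal dose = LD50 * body_weight / 1000
= 3097 * 73.4 / 1000
= 227319.8 / 1000
= 227.32 g

227.32


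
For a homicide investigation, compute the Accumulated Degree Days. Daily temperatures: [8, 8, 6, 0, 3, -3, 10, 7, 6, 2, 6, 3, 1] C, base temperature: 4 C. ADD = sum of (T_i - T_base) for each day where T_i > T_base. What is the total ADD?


Computing ADD day by day:
Day 1: max(0, 8 - 4) = 4
Day 2: max(0, 8 - 4) = 4
Day 3: max(0, 6 - 4) = 2
Day 4: max(0, 0 - 4) = 0
Day 5: max(0, 3 - 4) = 0
Day 6: max(0, -3 - 4) = 0
Day 7: max(0, 10 - 4) = 6
Day 8: max(0, 7 - 4) = 3
Day 9: max(0, 6 - 4) = 2
Day 10: max(0, 2 - 4) = 0
Day 11: max(0, 6 - 4) = 2
Day 12: max(0, 3 - 4) = 0
Day 13: max(0, 1 - 4) = 0
Total ADD = 23

23


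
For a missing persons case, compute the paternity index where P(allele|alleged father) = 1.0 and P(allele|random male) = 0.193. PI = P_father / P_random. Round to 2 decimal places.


Paternity Index calculation:
PI = P(allele|father) / P(allele|random)
PI = 1.0 / 0.193
PI = 5.18

5.18


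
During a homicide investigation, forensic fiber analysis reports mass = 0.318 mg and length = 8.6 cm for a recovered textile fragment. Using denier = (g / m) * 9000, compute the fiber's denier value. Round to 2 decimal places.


Denier calculation:
Mass in grams = 0.318 mg / 1000 = 0.000318 g
Length in meters = 8.6 cm / 100 = 0.086 m
Linear density = mass / length = 0.000318 / 0.086 = 0.00369767 g/m
Denier = (g/m) * 9000 = 0.00369767 * 9000 = 33.28

33.28


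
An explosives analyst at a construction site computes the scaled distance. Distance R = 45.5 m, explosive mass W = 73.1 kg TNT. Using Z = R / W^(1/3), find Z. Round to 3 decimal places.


Scaled distance calculation:
W^(1/3) = 73.1^(1/3) = 4.181247
Z = R / W^(1/3) = 45.5 / 4.181247
Z = 10.882 m/kg^(1/3)

10.882


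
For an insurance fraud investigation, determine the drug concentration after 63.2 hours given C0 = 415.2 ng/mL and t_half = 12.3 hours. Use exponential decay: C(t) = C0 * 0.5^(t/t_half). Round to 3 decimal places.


Drug concentration decay:
Number of half-lives = t / t_half = 63.2 / 12.3 = 5.138211
Decay factor = 0.5^5.138211 = 0.02839516
C(t) = 415.2 * 0.02839516 = 11.790 ng/mL

11.790


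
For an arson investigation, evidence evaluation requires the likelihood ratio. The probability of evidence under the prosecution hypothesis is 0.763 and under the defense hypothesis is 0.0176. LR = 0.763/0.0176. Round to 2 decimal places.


Likelihood ratio calculation:
LR = P(E|Hp) / P(E|Hd)
LR = 0.763 / 0.0176
LR = 43.35

43.35


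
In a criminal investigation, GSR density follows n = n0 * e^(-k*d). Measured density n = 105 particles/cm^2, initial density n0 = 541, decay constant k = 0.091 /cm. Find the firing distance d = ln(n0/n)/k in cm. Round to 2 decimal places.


GSR distance calculation:
n0/n = 541 / 105 = 5.152381
ln(n0/n) = 1.639459
d = 1.639459 / 0.091 = 18.02 cm

18.02


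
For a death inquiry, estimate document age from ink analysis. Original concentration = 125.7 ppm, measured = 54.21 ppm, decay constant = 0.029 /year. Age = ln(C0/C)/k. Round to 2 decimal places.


Document age estimation:
C0/C = 125.7 / 54.21 = 2.31876
ln(C0/C) = 0.841033
t = 0.841033 / 0.029 = 29.00 years

29.00


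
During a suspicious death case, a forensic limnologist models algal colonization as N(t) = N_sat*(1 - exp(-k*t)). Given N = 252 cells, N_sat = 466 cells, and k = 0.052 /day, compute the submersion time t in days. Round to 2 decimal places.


PMSI from diatom colonization curve:
N / N_sat = 252 / 466 = 0.540773
1 - N/N_sat = 0.459227
ln(1 - N/N_sat) = -0.778211
t = -ln(1 - N/N_sat) / k = -(-0.778211) / 0.052 = 14.97 days

14.97


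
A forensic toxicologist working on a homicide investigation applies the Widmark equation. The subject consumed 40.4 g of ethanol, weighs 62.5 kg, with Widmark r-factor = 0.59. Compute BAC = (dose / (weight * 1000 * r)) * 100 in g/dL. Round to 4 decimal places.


Applying the Widmark formula:
BAC = (dose_g / (body_wt * 1000 * r)) * 100
Denominator = 62.5 * 1000 * 0.59 = 36875
BAC = (40.4 / 36875) * 100
BAC = 0.1096 g/dL

0.1096


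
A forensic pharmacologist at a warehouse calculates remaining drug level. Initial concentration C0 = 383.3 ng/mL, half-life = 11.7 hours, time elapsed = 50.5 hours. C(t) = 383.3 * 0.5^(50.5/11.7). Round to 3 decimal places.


Drug concentration decay:
Number of half-lives = t / t_half = 50.5 / 11.7 = 4.316239
Decay factor = 0.5^4.316239 = 0.05019756
C(t) = 383.3 * 0.05019756 = 19.241 ng/mL

19.241


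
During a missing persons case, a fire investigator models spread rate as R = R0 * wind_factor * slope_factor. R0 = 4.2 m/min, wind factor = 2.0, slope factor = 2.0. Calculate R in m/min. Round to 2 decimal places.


Fire spread rate calculation:
R = R0 * wind_factor * slope_factor
= 4.2 * 2.0 * 2.0
= 8.4 * 2.0
= 16.80 m/min

16.80
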